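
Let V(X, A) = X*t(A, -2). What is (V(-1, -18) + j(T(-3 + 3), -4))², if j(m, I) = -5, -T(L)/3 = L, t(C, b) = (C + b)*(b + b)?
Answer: 7225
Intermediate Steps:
t(C, b) = 2*b*(C + b) (t(C, b) = (C + b)*(2*b) = 2*b*(C + b))
T(L) = -3*L
V(X, A) = X*(8 - 4*A) (V(X, A) = X*(2*(-2)*(A - 2)) = X*(2*(-2)*(-2 + A)) = X*(8 - 4*A))
(V(-1, -18) + j(T(-3 + 3), -4))² = (4*(-1)*(2 - 1*(-18)) - 5)² = (4*(-1)*(2 + 18) - 5)² = (4*(-1)*20 - 5)² = (-80 - 5)² = (-85)² = 7225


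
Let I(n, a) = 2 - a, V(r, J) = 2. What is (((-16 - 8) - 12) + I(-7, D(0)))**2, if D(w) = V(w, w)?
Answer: 1296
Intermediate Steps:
D(w) = 2
(((-16 - 8) - 12) + I(-7, D(0)))**2 = (((-16 - 8) - 12) + (2 - 1*2))**2 = ((-24 - 12) + (2 - 2))**2 = (-36 + 0)**2 = (-36)**2 = 1296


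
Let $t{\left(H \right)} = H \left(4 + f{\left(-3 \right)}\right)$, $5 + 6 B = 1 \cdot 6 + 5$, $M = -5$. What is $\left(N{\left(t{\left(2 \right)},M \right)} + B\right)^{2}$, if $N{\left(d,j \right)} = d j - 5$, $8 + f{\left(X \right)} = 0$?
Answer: $1296$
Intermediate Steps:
$f{\left(X \right)} = -8$ ($f{\left(X \right)} = -8 + 0 = -8$)
$B = 1$ ($B = - \frac{5}{6} + \frac{1 \cdot 6 + 5}{6} = - \frac{5}{6} + \frac{6 + 5}{6} = - \frac{5}{6} + \frac{1}{6} \cdot 11 = - \frac{5}{6} + \frac{11}{6} = 1$)
$t{\left(H \right)} = - 4 H$ ($t{\left(H \right)} = H \left(4 - 8\right) = H \left(-4\right) = - 4 H$)
$N{\left(d,j \right)} = -5 + d j$
$\left(N{\left(t{\left(2 \right)},M \right)} + B\right)^{2} = \left(\left(-5 + \left(-4\right) 2 \left(-5\right)\right) + 1\right)^{2} = \left(\left(-5 - -40\right) + 1\right)^{2} = \left(\left(-5 + 40\right) + 1\right)^{2} = \left(35 + 1\right)^{2} = 36^{2} = 1296$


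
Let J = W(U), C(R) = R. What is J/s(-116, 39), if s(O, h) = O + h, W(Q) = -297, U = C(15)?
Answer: 27/7 ≈ 3.8571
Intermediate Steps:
U = 15
J = -297
J/s(-116, 39) = -297/(-116 + 39) = -297/(-77) = -297*(-1/77) = 27/7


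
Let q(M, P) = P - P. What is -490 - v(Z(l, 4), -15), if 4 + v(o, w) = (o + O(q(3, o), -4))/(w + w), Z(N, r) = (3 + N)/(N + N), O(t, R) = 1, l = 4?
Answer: -7775/16 ≈ -485.94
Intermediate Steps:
q(M, P) = 0
Z(N, r) = (3 + N)/(2*N) (Z(N, r) = (3 + N)/((2*N)) = (3 + N)*(1/(2*N)) = (3 + N)/(2*N))
v(o, w) = -4 + (1 + o)/(2*w) (v(o, w) = -4 + (o + 1)/(w + w) = -4 + (1 + o)/((2*w)) = -4 + (1 + o)*(1/(2*w)) = -4 + (1 + o)/(2*w))
-490 - v(Z(l, 4), -15) = -490 - (1 + (1/2)*(3 + 4)/4 - 8*(-15))/(2*(-15)) = -490 - (-1)*(1 + (1/2)*(1/4)*7 + 120)/(2*15) = -490 - (-1)*(1 + 7/8 + 120)/(2*15) = -490 - (-1)*975/(2*15*8) = -490 - 1*(-65/16) = -490 + 65/16 = -7775/16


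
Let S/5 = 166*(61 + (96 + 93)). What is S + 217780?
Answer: 425280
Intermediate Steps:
S = 207500 (S = 5*(166*(61 + (96 + 93))) = 5*(166*(61 + 189)) = 5*(166*250) = 5*41500 = 207500)
S + 217780 = 207500 + 217780 = 425280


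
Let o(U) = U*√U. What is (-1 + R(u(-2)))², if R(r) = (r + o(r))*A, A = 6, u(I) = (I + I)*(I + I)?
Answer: 229441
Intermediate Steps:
o(U) = U^(3/2)
u(I) = 4*I² (u(I) = (2*I)*(2*I) = 4*I²)
R(r) = 6*r + 6*r^(3/2) (R(r) = (r + r^(3/2))*6 = 6*r + 6*r^(3/2))
(-1 + R(u(-2)))² = (-1 + (6*(4*(-2)²) + 6*(4*(-2)²)^(3/2)))² = (-1 + (6*(4*4) + 6*(4*4)^(3/2)))² = (-1 + (6*16 + 6*16^(3/2)))² = (-1 + (96 + 6*64))² = (-1 + (96 + 384))² = (-1 + 480)² = 479² = 229441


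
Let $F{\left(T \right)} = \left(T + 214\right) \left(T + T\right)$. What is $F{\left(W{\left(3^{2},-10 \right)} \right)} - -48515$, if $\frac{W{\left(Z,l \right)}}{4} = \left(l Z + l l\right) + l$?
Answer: $48515$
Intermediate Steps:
$W{\left(Z,l \right)} = 4 l + 4 l^{2} + 4 Z l$ ($W{\left(Z,l \right)} = 4 \left(\left(l Z + l l\right) + l\right) = 4 \left(\left(Z l + l^{2}\right) + l\right) = 4 \left(\left(l^{2} + Z l\right) + l\right) = 4 \left(l + l^{2} + Z l\right) = 4 l + 4 l^{2} + 4 Z l$)
$F{\left(T \right)} = 2 T \left(214 + T\right)$ ($F{\left(T \right)} = \left(214 + T\right) 2 T = 2 T \left(214 + T\right)$)
$F{\left(W{\left(3^{2},-10 \right)} \right)} - -48515 = 2 \cdot 4 \left(-10\right) \left(1 + 3^{2} - 10\right) \left(214 + 4 \left(-10\right) \left(1 + 3^{2} - 10\right)\right) - -48515 = 2 \cdot 4 \left(-10\right) \left(1 + 9 - 10\right) \left(214 + 4 \left(-10\right) \left(1 + 9 - 10\right)\right) + 48515 = 2 \cdot 4 \left(-10\right) 0 \left(214 + 4 \left(-10\right) 0\right) + 48515 = 2 \cdot 0 \left(214 + 0\right) + 48515 = 2 \cdot 0 \cdot 214 + 48515 = 0 + 48515 = 48515$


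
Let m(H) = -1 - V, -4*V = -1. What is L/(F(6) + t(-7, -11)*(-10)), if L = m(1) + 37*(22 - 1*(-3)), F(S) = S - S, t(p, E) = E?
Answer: 739/88 ≈ 8.3977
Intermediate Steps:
V = 1/4 (V = -1/4*(-1) = 1/4 ≈ 0.25000)
F(S) = 0
m(H) = -5/4 (m(H) = -1 - 1*1/4 = -1 - 1/4 = -5/4)
L = 3695/4 (L = -5/4 + 37*(22 - 1*(-3)) = -5/4 + 37*(22 + 3) = -5/4 + 37*25 = -5/4 + 925 = 3695/4 ≈ 923.75)
L/(F(6) + t(-7, -11)*(-10)) = 3695/(4*(0 - 11*(-10))) = 3695/(4*(0 + 110)) = (3695/4)/110 = (3695/4)*(1/110) = 739/88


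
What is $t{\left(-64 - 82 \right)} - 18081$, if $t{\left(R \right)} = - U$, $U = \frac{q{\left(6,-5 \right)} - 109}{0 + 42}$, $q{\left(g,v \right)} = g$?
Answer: $- \frac{759299}{42} \approx -18079.0$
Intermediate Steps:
$U = - \frac{103}{42}$ ($U = \frac{6 - 109}{0 + 42} = - \frac{103}{42} \approx -2.4524$)
$t{\left(R \right)} = \frac{103}{42}$ ($t{\left(R \right)} = \left(-1\right) \left(- \frac{103}{42}\right) = \frac{103}{42}$)
$t{\left(-64 - 82 \right)} - 18081 = \frac{103}{42} - 18081 = - \frac{759299}{42}$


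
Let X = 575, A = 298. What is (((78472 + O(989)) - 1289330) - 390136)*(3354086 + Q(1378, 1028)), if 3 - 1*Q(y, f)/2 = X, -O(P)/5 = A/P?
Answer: -5308996579963752/989 ≈ -5.3680e+12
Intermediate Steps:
O(P) = -1490/P
Q(y, f) = -1144 (Q(y, f) = 6 - 2*575 = 6 - 1150 = -1144)
(((78472 + O(989)) - 1289330) - 390136)*(3354086 + Q(1378, 1028)) = (((78472 - 1490/989) - 1289330) - 390136)*(3354086 - 1144) = (((78472 - 1490*1/989) - 1289330) - 390136)*3352942 = (((78472 - 1490/989) - 1289330) - 390136)*3352942 = ((77607318/989 - 1289330) - 390136)*3352942 = (-1197540052/989 - 390136)*3352942 = -1583384556/989*3352942 = -5308996579963752/989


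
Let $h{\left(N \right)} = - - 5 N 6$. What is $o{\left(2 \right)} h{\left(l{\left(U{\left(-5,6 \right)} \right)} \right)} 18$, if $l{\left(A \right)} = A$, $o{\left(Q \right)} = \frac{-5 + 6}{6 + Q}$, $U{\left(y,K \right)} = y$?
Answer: $- \frac{675}{2} \approx -337.5$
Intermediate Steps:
$o{\left(Q \right)} = \frac{1}{6 + Q}$ ($o{\left(Q \right)} = 1 \frac{1}{6 + Q} = \frac{1}{6 + Q}$)
$h{\left(N \right)} = 30 N$ ($h{\left(N \right)} = - \left(-30\right) N = 30 N$)
$o{\left(2 \right)} h{\left(l{\left(U{\left(-5,6 \right)} \right)} \right)} 18 = \frac{30 \left(-5\right)}{6 + 2} \cdot 18 = \frac{1}{8} \left(-150\right) 18 = \left(- \frac{75}{4}\right) 18 = - \frac{675}{2}$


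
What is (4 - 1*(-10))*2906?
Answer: 40684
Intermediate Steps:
(4 - 1*(-10))*2906 = (4 + 10)*2906 = 14*2906 = 40684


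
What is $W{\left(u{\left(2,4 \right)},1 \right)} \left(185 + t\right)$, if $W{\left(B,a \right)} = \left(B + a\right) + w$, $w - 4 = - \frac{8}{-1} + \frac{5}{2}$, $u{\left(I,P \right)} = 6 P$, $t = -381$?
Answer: $-7742$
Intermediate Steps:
$w = \frac{29}{2}$ ($w = 4 + \left(- \frac{8}{-1} + \frac{5}{2}\right) = 4 + \left(\left(-8\right) \left(-1\right) + 5 \cdot \frac{1}{2}\right) = 4 + \left(8 + \frac{5}{2}\right) = 4 + \frac{21}{2} = \frac{29}{2} \approx 14.5$)
$W{\left(B,a \right)} = \frac{29}{2} + B + a$ ($W{\left(B,a \right)} = \left(B + a\right) + \frac{29}{2} = \frac{29}{2} + B + a$)
$W{\left(u{\left(2,4 \right)},1 \right)} \left(185 + t\right) = \left(\frac{29}{2} + 6 \cdot 4 + 1\right) \left(185 - 381\right) = \left(\frac{29}{2} + 24 + 1\right) \left(-196\right) = \frac{79}{2} \left(-196\right) = -7742$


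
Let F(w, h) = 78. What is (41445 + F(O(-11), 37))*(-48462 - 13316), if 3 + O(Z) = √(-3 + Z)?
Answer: -2565207894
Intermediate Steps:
O(Z) = -3 + √(-3 + Z)
(41445 + F(O(-11), 37))*(-48462 - 13316) = (41445 + 78)*(-48462 - 13316) = 41523*(-61778) = -2565207894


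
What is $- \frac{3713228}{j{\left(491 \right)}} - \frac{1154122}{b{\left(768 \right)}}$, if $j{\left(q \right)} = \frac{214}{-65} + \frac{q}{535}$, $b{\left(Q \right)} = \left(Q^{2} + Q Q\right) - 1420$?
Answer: $\frac{3042830902556389}{1945843542} \approx 1.5638 \cdot 10^{6}$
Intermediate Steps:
$b{\left(Q \right)} = -1420 + 2 Q^{2}$ ($b{\left(Q \right)} = \left(Q^{2} + Q^{2}\right) - 1420 = 2 Q^{2} - 1420 = -1420 + 2 Q^{2}$)
$j{\left(q \right)} = - \frac{214}{65} + \frac{q}{535}$ ($j{\left(q \right)} = 214 \left(- \frac{1}{65}\right) + q \frac{1}{535} = - \frac{214}{65} + \frac{q}{535}$)
$- \frac{3713228}{j{\left(491 \right)}} - \frac{1154122}{b{\left(768 \right)}} = - \frac{3713228}{- \frac{214}{65} + \frac{1}{535} \cdot 491} - \frac{1154122}{-1420 + 2 \cdot 768^{2}} = - \frac{3713228}{- \frac{214}{65} + \frac{491}{535}} - \frac{1154122}{-1420 + 2 \cdot 589824} = - \frac{3713228}{- \frac{3303}{1391}} - \frac{1154122}{-1420 + 1179648} = \left(-3713228\right) \left(- \frac{1391}{3303}\right) - \frac{1154122}{1178228} = \frac{5165100148}{3303} - \frac{577061}{589114} = \frac{3042830902556389}{1945843542}$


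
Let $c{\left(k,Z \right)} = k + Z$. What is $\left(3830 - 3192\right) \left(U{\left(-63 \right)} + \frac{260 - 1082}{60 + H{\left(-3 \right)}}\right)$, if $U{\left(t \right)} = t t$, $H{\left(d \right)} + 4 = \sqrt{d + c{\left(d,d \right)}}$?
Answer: $\frac{7934469774}{3145} + \frac{1573308 i}{3145} \approx 2.5229 \cdot 10^{6} + 500.26 i$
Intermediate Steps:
$c{\left(k,Z \right)} = Z + k$
$H{\left(d \right)} = -4 + \sqrt{3} \sqrt{d}$ ($H{\left(d \right)} = -4 + \sqrt{d + \left(d + d\right)} = -4 + \sqrt{d + 2 d} = -4 + \sqrt{3 d} = -4 + \sqrt{3} \sqrt{d}$)
$U{\left(t \right)} = t^{2}$
$\left(3830 - 3192\right) \left(U{\left(-63 \right)} + \frac{260 - 1082}{60 + H{\left(-3 \right)}}\right) = \left(3830 - 3192\right) \left(\left(-63\right)^{2} + \frac{260 - 1082}{60 - \left(4 - \sqrt{3} \sqrt{-3}\right)}\right) = 638 \left(3969 - \frac{822}{60 - \left(4 - \sqrt{3} i \sqrt{3}\right)}\right) = 638 \left(3969 - \frac{822}{60 - \left(4 - 3 i\right)}\right) = 638 \left(3969 - \frac{822}{56 + 3 i}\right) = 638 \left(3969 - 822 \frac{56 - 3 i}{3145}\right) = 638 \left(3969 - \frac{822 \left(56 - 3 i\right)}{3145}\right) = 2532222 - \frac{524436 \left(56 - 3 i\right)}{3145}$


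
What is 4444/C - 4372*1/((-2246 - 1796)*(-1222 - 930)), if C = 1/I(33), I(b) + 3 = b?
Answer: 289917137627/2174596 ≈ 1.3332e+5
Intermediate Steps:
I(b) = -3 + b
C = 1/30 (C = 1/(-3 + 33) = 1/30 ≈ 0.033333)
4444/C - 4372*1/((-2246 - 1796)*(-1222 - 930)) = 4444/(1/30) - 4372*1/((-2246 - 1796)*(-1222 - 930)) = 4444*30 - 4372/((-4042*(-2152))) = 133320 - 4372/8698384 = 133320 - 4372*1/8698384 = 133320 - 1093/2174596 = 289917137627/2174596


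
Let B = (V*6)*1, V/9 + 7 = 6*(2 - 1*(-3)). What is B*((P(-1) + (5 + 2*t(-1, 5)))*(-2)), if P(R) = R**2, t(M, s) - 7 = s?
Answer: -74520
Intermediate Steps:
V = 207 (V = -63 + 9*(6*(2 - 1*(-3))) = -63 + 9*(6*(2 + 3)) = -63 + 9*(6*5) = -63 + 9*30 = -63 + 270 = 207)
t(M, s) = 7 + s
B = 1242 (B = (207*6)*1 = 1242*1 = 1242)
B*((P(-1) + (5 + 2*t(-1, 5)))*(-2)) = 1242*(((-1)**2 + (5 + 2*(7 + 5)))*(-2)) = 1242*((1 + (5 + 2*12))*(-2)) = 1242*((1 + (5 + 24))*(-2)) = 1242*((1 + 29)*(-2)) = 1242*(30*(-2)) = 1242*(-60) = -74520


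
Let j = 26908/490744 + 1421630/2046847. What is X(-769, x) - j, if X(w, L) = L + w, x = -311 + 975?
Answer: -26555727697359/251119471042 ≈ -105.75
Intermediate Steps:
x = 664
j = 188183237949/251119471042 (j = 26908*(1/490744) + 1421630*(1/2046847) = 6727/122686 + 1421630/2046847 = 188183237949/251119471042 ≈ 0.74938)
X(-769, x) - j = (664 - 769) - 1*188183237949/251119471042 = -105 - 188183237949/251119471042 = -26555727697359/251119471042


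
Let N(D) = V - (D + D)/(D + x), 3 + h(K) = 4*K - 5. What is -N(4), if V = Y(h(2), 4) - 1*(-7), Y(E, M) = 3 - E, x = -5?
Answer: -18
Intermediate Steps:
h(K) = -8 + 4*K (h(K) = -3 + (4*K - 5) = -3 + (-5 + 4*K) = -8 + 4*K)
V = 10 (V = (3 - (-8 + 4*2)) - 1*(-7) = (3 - (-8 + 8)) + 7 = (3 - 1*0) + 7 = (3 + 0) + 7 = 3 + 7 = 10)
N(D) = 10 - 2*D/(-5 + D) (N(D) = 10 - (D + D)/(D - 5) = 10 - 2*D/(-5 + D))
-N(4) = -2*(-25 + 4*4)/(-5 + 4) = -2*(-25 + 16)/(-1) = -2*(-1)*(-9) = -1*18 = -18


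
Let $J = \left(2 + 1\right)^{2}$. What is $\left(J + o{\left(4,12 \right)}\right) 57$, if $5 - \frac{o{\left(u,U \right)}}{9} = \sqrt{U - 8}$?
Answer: $2052$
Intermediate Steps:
$J = 9$ ($J = 3^{2} = 9$)
$o{\left(u,U \right)} = 45 - 9 \sqrt{-8 + U}$ ($o{\left(u,U \right)} = 45 - 9 \sqrt{U - 8} = 45 - 9 \sqrt{-8 + U}$)
$\left(J + o{\left(4,12 \right)}\right) 57 = \left(9 + \left(45 - 9 \sqrt{-8 + 12}\right)\right) 57 = \left(9 + \left(45 - 9 \sqrt{4}\right)\right) 57 = \left(9 + \left(45 - 18\right)\right) 57 = \left(9 + 27\right) 57 = 36 \cdot 57 = 2052$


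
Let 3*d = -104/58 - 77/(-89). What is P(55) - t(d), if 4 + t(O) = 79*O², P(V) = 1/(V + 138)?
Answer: -41112693298/11571131457 ≈ -3.5530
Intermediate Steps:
d = -2395/7743 (d = (-104/58 - 77/(-89))/3 = (-104*1/58 - 77*(-1/89))/3 = (-52/29 + 77/89)/3 = (⅓)*(-2395/2581) = -2395/7743 ≈ -0.30931)
P(V) = 1/(138 + V)
t(O) = -4 + 79*O²
P(55) - t(d) = 1/(138 + 55) - (-4 + 79*(-2395/7743)²) = 1/193 - (-4 + 79*(5736025/59954049)) = 1/193 - (-4 + 453145975/59954049) = 1/193 - 1*213329779/59954049 = 1/193 - 213329779/59954049 = -41112693298/11571131457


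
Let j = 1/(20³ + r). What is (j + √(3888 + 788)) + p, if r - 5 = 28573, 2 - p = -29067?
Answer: 1063285883/36578 + 2*√1169 ≈ 29137.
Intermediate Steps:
p = 29069 (p = 2 - 1*(-29067) = 2 + 29067 = 29069)
r = 28578 (r = 5 + 28573 = 28578)
j = 1/36578 (j = 1/(20³ + 28578) = 1/(8000 + 28578) = 1/36578 ≈ 2.7339e-5)
(j + √(3888 + 788)) + p = (1/36578 + √(3888 + 788)) + 29069 = (1/36578 + √4676) + 29069 = (1/36578 + 2*√1169) + 29069 = 1063285883/36578 + 2*√1169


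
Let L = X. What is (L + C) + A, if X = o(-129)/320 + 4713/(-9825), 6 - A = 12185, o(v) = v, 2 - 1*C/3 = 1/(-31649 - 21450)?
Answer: -135489841776261/11129550400 ≈ -12174.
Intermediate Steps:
C = 318597/53099 (C = 6 - 3/(-31649 - 21450) = 6 - 3/(-53099) = 6 - 3*(-1/53099) = 6 + 3/53099 = 318597/53099 ≈ 6.0001)
A = -12179 (A = 6 - 1*12185 = 6 - 12185 = -12179)
X = -185039/209600 (X = -129/320 + 4713/(-9825) = -129*1/320 + 4713*(-1/9825) = -129/320 - 1571/3275 = -185039/209600 ≈ -0.88282)
L = -185039/209600 ≈ -0.88282
(L + C) + A = (-185039/209600 + 318597/53099) - 12179 = 56952545339/11129550400 - 12179 = -135489841776261/11129550400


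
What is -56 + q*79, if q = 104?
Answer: 8160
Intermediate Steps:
-56 + q*79 = -56 + 104*79 = -56 + 8216 = 8160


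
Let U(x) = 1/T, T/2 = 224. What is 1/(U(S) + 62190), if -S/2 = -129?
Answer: 448/27861121 ≈ 1.6080e-5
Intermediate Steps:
T = 448 (T = 2*224 = 448)
S = 258 (S = -2*(-129) = 258)
U(x) = 1/448
1/(U(S) + 62190) = 1/(1/448 + 62190) = 1/(27861121/448) = 448/27861121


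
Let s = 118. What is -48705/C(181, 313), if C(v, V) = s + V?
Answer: -48705/431 ≈ -113.00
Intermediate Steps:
C(v, V) = 118 + V
-48705/C(181, 313) = -48705/(118 + 313) = -48705/431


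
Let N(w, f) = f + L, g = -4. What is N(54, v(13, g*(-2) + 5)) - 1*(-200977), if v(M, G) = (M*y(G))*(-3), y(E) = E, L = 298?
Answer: 200768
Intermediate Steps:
v(M, G) = -3*G*M (v(M, G) = (M*G)*(-3) = (G*M)*(-3) = -3*G*M)
N(w, f) = 298 + f (N(w, f) = f + 298 = 298 + f)
N(54, v(13, g*(-2) + 5)) - 1*(-200977) = (298 - 3*(-4*(-2) + 5)*13) - 1*(-200977) = (298 - 3*(8 + 5)*13) + 200977 = (298 - 3*13*13) + 200977 = (298 - 507) + 200977 = -209 + 200977 = 200768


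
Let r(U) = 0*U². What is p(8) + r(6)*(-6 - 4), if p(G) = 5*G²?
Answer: 320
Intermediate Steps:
r(U) = 0
p(8) + r(6)*(-6 - 4) = 5*8² + 0*(-6 - 4) = 5*64 + 0*(-10) = 320 + 0 = 320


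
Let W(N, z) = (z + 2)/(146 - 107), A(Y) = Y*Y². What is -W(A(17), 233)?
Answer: -235/39 ≈ -6.0256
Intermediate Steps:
A(Y) = Y³
W(N, z) = 2/39 + z/39 (W(N, z) = (2 + z)/39 = (2 + z)*(1/39) = 2/39 + z/39)
-W(A(17), 233) = -(2/39 + (1/39)*233) = -(2/39 + 233/39) = -1*235/39 = -235/39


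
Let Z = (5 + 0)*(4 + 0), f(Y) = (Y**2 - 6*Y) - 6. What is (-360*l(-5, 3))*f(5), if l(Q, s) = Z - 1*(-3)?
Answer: 91080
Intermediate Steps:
f(Y) = -6 + Y**2 - 6*Y
Z = 20 (Z = 5*4 = 20)
l(Q, s) = 23 (l(Q, s) = 20 - 1*(-3) = 20 + 3 = 23)
(-360*l(-5, 3))*f(5) = (-360*23)*(-6 + 5**2 - 6*5) = (-45*184)*(-6 + 25 - 30) = -8280*(-11) = 91080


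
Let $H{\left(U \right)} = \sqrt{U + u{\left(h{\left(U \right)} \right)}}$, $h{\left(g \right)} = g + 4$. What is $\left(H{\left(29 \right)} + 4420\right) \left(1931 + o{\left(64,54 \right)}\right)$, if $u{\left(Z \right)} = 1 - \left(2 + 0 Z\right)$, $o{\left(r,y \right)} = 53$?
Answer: $8769280 + 3968 \sqrt{7} \approx 8.7798 \cdot 10^{6}$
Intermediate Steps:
$h{\left(g \right)} = 4 + g$
$u{\left(Z \right)} = -1$ ($u{\left(Z \right)} = 1 + \left(0 - 2\right) = 1 - 2 = -1$)
$H{\left(U \right)} = \sqrt{-1 + U}$ ($H{\left(U \right)} = \sqrt{U - 1} = \sqrt{-1 + U}$)
$\left(H{\left(29 \right)} + 4420\right) \left(1931 + o{\left(64,54 \right)}\right) = \left(\sqrt{-1 + 29} + 4420\right) \left(1931 + 53\right) = \left(\sqrt{28} + 4420\right) 1984 = \left(2 \sqrt{7} + 4420\right) 1984 = \left(4420 + 2 \sqrt{7}\right) 1984 = 8769280 + 3968 \sqrt{7}$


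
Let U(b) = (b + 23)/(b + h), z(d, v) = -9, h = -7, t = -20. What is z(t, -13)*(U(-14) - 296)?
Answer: 18675/7 ≈ 2667.9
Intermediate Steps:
U(b) = (23 + b)/(-7 + b) (U(b) = (b + 23)/(b - 7) = (23 + b)/(-7 + b))
z(t, -13)*(U(-14) - 296) = -9*((23 - 14)/(-7 - 14) - 296) = -9*(9/(-21) - 296) = -9*(-1/21*9 - 296) = -9*(-3/7 - 296) = -9*(-2075/7) = 18675/7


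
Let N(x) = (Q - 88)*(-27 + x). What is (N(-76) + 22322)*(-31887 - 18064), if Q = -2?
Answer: -1578051992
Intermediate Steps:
N(x) = 2430 - 90*x (N(x) = (-2 - 88)*(-27 + x) = -90*(-27 + x) = 2430 - 90*x)
(N(-76) + 22322)*(-31887 - 18064) = ((2430 - 90*(-76)) + 22322)*(-31887 - 18064) = ((2430 + 6840) + 22322)*(-49951) = (9270 + 22322)*(-49951) = 31592*(-49951) = -1578051992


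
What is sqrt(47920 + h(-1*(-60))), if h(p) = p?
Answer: 2*sqrt(11995) ≈ 219.04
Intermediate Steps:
sqrt(47920 + h(-1*(-60))) = sqrt(47920 - 1*(-60)) = sqrt(47920 + 60) = sqrt(47980) = 2*sqrt(11995)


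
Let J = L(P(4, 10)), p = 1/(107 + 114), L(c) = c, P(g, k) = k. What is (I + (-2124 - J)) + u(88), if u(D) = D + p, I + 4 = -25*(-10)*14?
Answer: 320451/221 ≈ 1450.0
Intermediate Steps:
p = 1/221 ≈ 0.0045249
J = 10
I = 3496 (I = -4 - 25*(-10)*14 = -4 + 250*14 = -4 + 3500 = 3496)
u(D) = 1/221 + D (u(D) = D + 1/221 = 1/221 + D)
(I + (-2124 - J)) + u(88) = (3496 + (-2124 - 1*10)) + (1/221 + 88) = (3496 + (-2124 - 10)) + 19449/221 = (3496 - 2134) + 19449/221 = 1362 + 19449/221 = 320451/221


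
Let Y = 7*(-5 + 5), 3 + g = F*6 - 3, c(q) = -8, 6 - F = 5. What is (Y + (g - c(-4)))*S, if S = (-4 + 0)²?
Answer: 128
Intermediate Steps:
F = 1 (F = 6 - 1*5 = 6 - 5 = 1)
S = 16 (S = (-4)² = 16)
g = 0 (g = -3 + (1*6 - 3) = -3 + (6 - 3) = -3 + 3 = 0)
Y = 0 (Y = 7*0 = 0)
(Y + (g - c(-4)))*S = (0 + (0 - 1*(-8)))*16 = (0 + (0 + 8))*16 = (0 + 8)*16 = 8*16 = 128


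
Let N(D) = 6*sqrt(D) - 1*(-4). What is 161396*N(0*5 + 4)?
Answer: 2582336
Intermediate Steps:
N(D) = 4 + 6*sqrt(D) (N(D) = 6*sqrt(D) + 4 = 4 + 6*sqrt(D))
161396*N(0*5 + 4) = 161396*(4 + 6*sqrt(0*5 + 4)) = 161396*(4 + 6*sqrt(0 + 4)) = 161396*(4 + 6*sqrt(4)) = 161396*(4 + 6*2) = 161396*(4 + 12) = 161396*16 = 2582336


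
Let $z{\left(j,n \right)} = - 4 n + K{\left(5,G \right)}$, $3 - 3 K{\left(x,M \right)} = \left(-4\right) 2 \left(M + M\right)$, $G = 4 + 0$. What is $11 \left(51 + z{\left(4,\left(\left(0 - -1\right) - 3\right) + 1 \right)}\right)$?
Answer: $\frac{2552}{3} \approx 850.67$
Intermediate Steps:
$G = 4$
$K{\left(x,M \right)} = 1 + \frac{16 M}{3}$ ($K{\left(x,M \right)} = 1 - \frac{\left(-4\right) 2 \left(M + M\right)}{3} = 1 - \frac{\left(-8\right) 2 M}{3} = 1 - \frac{\left(-16\right) M}{3} = 1 + \frac{16 M}{3}$)
$z{\left(j,n \right)} = \frac{67}{3} - 4 n$ ($z{\left(j,n \right)} = - 4 n + \left(1 + \frac{16}{3} \cdot 4\right) = - 4 n + \left(1 + \frac{64}{3}\right) = - 4 n + \frac{67}{3} = \frac{67}{3} - 4 n$)
$11 \left(51 + z{\left(4,\left(\left(0 - -1\right) - 3\right) + 1 \right)}\right) = 11 \left(51 + \left(\frac{67}{3} - 4 \left(\left(\left(0 - -1\right) - 3\right) + 1\right)\right)\right) = 11 \left(51 + \left(\frac{67}{3} - 4 \left(\left(\left(0 + 1\right) - 3\right) + 1\right)\right)\right) = 11 \left(51 + \left(\frac{67}{3} - 4 \left(\left(1 - 3\right) + 1\right)\right)\right) = 11 \left(51 + \left(\frac{67}{3} - 4 \left(-2 + 1\right)\right)\right) = 11 \left(51 + \left(\frac{67}{3} - -4\right)\right) = 11 \left(51 + \left(\frac{67}{3} + 4\right)\right) = 11 \left(51 + \frac{79}{3}\right) = 11 \cdot \frac{232}{3} = \frac{2552}{3}$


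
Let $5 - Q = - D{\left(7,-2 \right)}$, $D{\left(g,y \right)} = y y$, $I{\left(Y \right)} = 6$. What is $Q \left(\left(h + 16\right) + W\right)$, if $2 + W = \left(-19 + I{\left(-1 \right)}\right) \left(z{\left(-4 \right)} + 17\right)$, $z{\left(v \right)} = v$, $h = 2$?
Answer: $-1377$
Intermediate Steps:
$D{\left(g,y \right)} = y^{2}$
$Q = 9$ ($Q = 5 - - \left(-2\right)^{2} = 5 - \left(-1\right) 4 = 5 - -4 = 5 + 4 = 9$)
$W = -171$ ($W = -2 + \left(-19 + 6\right) \left(-4 + 17\right) = -2 - 169 = -171$)
$Q \left(\left(h + 16\right) + W\right) = 9 \left(\left(2 + 16\right) - 171\right) = 9 \left(18 - 171\right) = 9 \left(-153\right) = -1377$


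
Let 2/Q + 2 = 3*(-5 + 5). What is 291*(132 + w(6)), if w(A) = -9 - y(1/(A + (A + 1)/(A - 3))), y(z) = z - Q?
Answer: 886677/25 ≈ 35467.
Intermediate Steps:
Q = -1 (Q = 2/(-2 + 3*(-5 + 5)) = 2/(-2 + 3*0) = 2/(-2 + 0) = 2/(-2) = 2*(-½) = -1)
y(z) = 1 + z (y(z) = z - 1*(-1) = z + 1 = 1 + z)
w(A) = -10 - 1/(A + (1 + A)/(-3 + A)) (w(A) = -9 - (1 + 1/(A + (A + 1)/(A - 3))) = -9 - (1 + 1/(A + (1 + A)/(-3 + A))) = -9 + (-1 - 1/(A + (1 + A)/(-3 + A))) = -10 - 1/(A + (1 + A)/(-3 + A)))
291*(132 + w(6)) = 291*(132 + (-7 - 10*6² + 19*6)/(1 + 6² - 2*6)) = 291*(132 + (-7 - 10*36 + 114)/(1 + 36 - 12)) = 291*(132 + (-7 - 360 + 114)/25) = 291*(132 + (1/25)*(-253)) = 291*(132 - 253/25) = 291*(3047/25) = 886677/25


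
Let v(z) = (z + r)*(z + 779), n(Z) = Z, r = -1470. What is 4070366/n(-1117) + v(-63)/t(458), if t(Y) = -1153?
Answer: -3467081522/1287901 ≈ -2692.0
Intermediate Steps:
v(z) = (-1470 + z)*(779 + z) (v(z) = (z - 1470)*(z + 779) = (-1470 + z)*(779 + z))
4070366/n(-1117) + v(-63)/t(458) = 4070366/(-1117) + (-1145130 + (-63)**2 - 691*(-63))/(-1153) = 4070366*(-1/1117) + (-1145130 + 3969 + 43533)*(-1/1153) = -4070366/1117 - 1097628*(-1/1153) = -4070366/1117 + 1097628/1153 = -3467081522/1287901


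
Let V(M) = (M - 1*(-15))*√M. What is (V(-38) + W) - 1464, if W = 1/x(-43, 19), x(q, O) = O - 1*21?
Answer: -2929/2 - 23*I*√38 ≈ -1464.5 - 141.78*I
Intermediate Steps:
V(M) = √M*(15 + M) (V(M) = (M + 15)*√M = (15 + M)*√M = √M*(15 + M))
x(q, O) = -21 + O (x(q, O) = O - 21 = -21 + O)
W = -½ (W = 1/(-21 + 19) = 1/(-2) = -½ ≈ -0.50000)
(V(-38) + W) - 1464 = (√(-38)*(15 - 38) - ½) - 1464 = ((I*√38)*(-23) - ½) - 1464 = (-23*I*√38 - ½) - 1464 = (-½ - 23*I*√38) - 1464 = -2929/2 - 23*I*√38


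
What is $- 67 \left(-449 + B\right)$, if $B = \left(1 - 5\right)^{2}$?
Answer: $29011$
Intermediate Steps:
$B = 16$ ($B = \left(-4\right)^{2} = 16$)
$- 67 \left(-449 + B\right) = - 67 \left(-449 + 16\right) = \left(-67\right) \left(-433\right) = 29011$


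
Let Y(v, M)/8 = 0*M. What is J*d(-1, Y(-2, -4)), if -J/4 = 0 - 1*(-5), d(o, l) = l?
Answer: 0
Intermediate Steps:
Y(v, M) = 0 (Y(v, M) = 8*(0*M) = 8*0 = 0)
J = -20 (J = -4*(0 - 1*(-5)) = -4*(0 + 5) = -4*5 = -20)
J*d(-1, Y(-2, -4)) = -20*0 = 0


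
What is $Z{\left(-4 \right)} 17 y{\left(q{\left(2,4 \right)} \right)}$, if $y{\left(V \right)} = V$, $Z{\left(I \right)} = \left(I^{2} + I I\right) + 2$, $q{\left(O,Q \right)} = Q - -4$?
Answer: $4624$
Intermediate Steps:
$q{\left(O,Q \right)} = 4 + Q$ ($q{\left(O,Q \right)} = Q + 4 = 4 + Q$)
$Z{\left(I \right)} = 2 + 2 I^{2}$ ($Z{\left(I \right)} = \left(I^{2} + I^{2}\right) + 2 = 2 I^{2} + 2 = 2 + 2 I^{2}$)
$Z{\left(-4 \right)} 17 y{\left(q{\left(2,4 \right)} \right)} = \left(2 + 2 \left(-4\right)^{2}\right) 17 \left(4 + 4\right) = \left(2 + 2 \cdot 16\right) 17 \cdot 8 = \left(2 + 32\right) 17 \cdot 8 = 34 \cdot 17 \cdot 8 = 578 \cdot 8 = 4624$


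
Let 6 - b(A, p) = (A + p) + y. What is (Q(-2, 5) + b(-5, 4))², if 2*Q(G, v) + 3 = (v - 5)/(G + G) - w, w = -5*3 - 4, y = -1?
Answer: 256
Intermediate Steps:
w = -19 (w = -15 - 4 = -19)
b(A, p) = 7 - A - p (b(A, p) = 6 - ((A + p) - 1) = 6 - (-1 + A + p) = 6 + (1 - A - p) = 7 - A - p)
Q(G, v) = 8 + (-5 + v)/(4*G) (Q(G, v) = -3/2 + ((v - 5)/(G + G) - 1*(-19))/2 = -3/2 + ((-5 + v)/((2*G)) + 19)/2 = -3/2 + ((-5 + v)*(1/(2*G)) + 19)/2 = -3/2 + ((-5 + v)/(2*G) + 19)/2 = -3/2 + (19 + (-5 + v)/(2*G))/2 = -3/2 + (19/2 + (-5 + v)/(4*G)) = 8 + (-5 + v)/(4*G))
(Q(-2, 5) + b(-5, 4))² = ((¼)*(-5 + 5 + 32*(-2))/(-2) + (7 - 1*(-5) - 1*4))² = ((¼)*(-½)*(-5 + 5 - 64) + (7 + 5 - 4))² = ((¼)*(-½)*(-64) + 8)² = (8 + 8)² = 16² = 256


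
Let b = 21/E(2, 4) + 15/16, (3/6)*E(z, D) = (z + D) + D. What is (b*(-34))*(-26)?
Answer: 35139/20 ≈ 1756.9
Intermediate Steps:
E(z, D) = 2*z + 4*D (E(z, D) = 2*((z + D) + D) = 2*((D + z) + D) = 2*(z + 2*D) = 2*z + 4*D)
b = 159/80 (b = 21/(2*2 + 4*4) + 15/16 = 21/(4 + 16) + 15*(1/16) = 21/20 + 15/16 = 159/80 ≈ 1.9875)
(b*(-34))*(-26) = ((159/80)*(-34))*(-26) = -2703/40*(-26) = 35139/20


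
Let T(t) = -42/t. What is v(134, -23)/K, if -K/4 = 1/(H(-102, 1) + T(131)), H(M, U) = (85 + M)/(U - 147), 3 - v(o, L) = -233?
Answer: 230395/19126 ≈ 12.046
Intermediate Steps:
v(o, L) = 236 (v(o, L) = 3 - 1*(-233) = 3 + 233 = 236)
H(M, U) = (85 + M)/(-147 + U)
K = 76504/3905 (K = -4/((85 - 102)/(-147 + 1) - 42/131) = -4/(-17/(-146) - 42*1/131) = -4/(-1/146*(-17) - 42/131) = -4/(17/146 - 42/131) = -4/(-3905/19126) = -4*(-19126/3905) = 76504/3905 ≈ 19.591)
v(134, -23)/K = 236/(76504/3905) = 236*(3905/76504) = 230395/19126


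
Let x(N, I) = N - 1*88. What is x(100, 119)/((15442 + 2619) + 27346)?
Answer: 12/45407 ≈ 0.00026428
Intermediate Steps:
x(N, I) = -88 + N (x(N, I) = N - 88 = -88 + N)
x(100, 119)/((15442 + 2619) + 27346) = (-88 + 100)/((15442 + 2619) + 27346) = 12/(18061 + 27346) = 12/45407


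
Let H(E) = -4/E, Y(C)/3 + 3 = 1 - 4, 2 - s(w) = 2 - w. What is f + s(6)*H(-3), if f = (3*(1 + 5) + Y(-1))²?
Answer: 8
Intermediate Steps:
s(w) = w (s(w) = 2 - (2 - w) = 2 + (-2 + w) = w)
Y(C) = -18 (Y(C) = -9 + 3*(1 - 4) = -9 + 3*(-3) = -9 - 9 = -18)
f = 0 (f = (3*(1 + 5) - 18)² = (3*6 - 18)² = (18 - 18)² = 0² = 0)
f + s(6)*H(-3) = 0 + 6*(-4/(-3)) = 0 + 6*(-4*(-⅓)) = 0 + 6*(4/3) = 0 + 8 = 8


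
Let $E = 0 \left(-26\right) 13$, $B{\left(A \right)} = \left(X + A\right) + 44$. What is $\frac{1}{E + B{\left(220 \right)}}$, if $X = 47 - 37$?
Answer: $\frac{1}{274} \approx 0.0036496$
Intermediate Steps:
$X = 10$ ($X = 47 - 37 = 10$)
$B{\left(A \right)} = 54 + A$ ($B{\left(A \right)} = \left(10 + A\right) + 44 = 54 + A$)
$E = 0$ ($E = 0 \cdot 13 = 0$)
$\frac{1}{E + B{\left(220 \right)}} = \frac{1}{0 + \left(54 + 220\right)} = \frac{1}{0 + 274} = \frac{1}{274}$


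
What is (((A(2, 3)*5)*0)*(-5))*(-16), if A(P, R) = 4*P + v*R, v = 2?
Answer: 0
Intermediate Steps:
A(P, R) = 2*R + 4*P (A(P, R) = 4*P + 2*R = 2*R + 4*P)
(((A(2, 3)*5)*0)*(-5))*(-16) = ((((2*3 + 4*2)*5)*0)*(-5))*(-16) = ((((6 + 8)*5)*0)*(-5))*(-16) = (((14*5)*0)*(-5))*(-16) = ((70*0)*(-5))*(-16) = (0*(-5))*(-16) = 0*(-16) = 0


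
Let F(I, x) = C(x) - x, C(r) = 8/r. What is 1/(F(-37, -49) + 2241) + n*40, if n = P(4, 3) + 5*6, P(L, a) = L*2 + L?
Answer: 188499409/112202 ≈ 1680.0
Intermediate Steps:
P(L, a) = 3*L (P(L, a) = 2*L + L = 3*L)
n = 42 (n = 3*4 + 5*6 = 12 + 30 = 42)
F(I, x) = -x + 8/x (F(I, x) = 8/x - x = -x + 8/x)
1/(F(-37, -49) + 2241) + n*40 = 1/((-1*(-49) + 8/(-49)) + 2241) + 42*40 = 1/((49 + 8*(-1/49)) + 2241) + 1680 = 1/((49 - 8/49) + 2241) + 1680 = 1/(2393/49 + 2241) + 1680 = 1/(112202/49) + 1680 = 49/112202 + 1680 = 188499409/112202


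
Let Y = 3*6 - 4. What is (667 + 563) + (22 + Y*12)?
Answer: 1420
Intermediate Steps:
Y = 14 (Y = 18 - 4 = 14)
(667 + 563) + (22 + Y*12) = (667 + 563) + (22 + 14*12) = 1230 + (22 + 168) = 1230 + 190 = 1420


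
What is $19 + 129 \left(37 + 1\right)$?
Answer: $4921$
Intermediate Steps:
$19 + 129 \left(37 + 1\right) = 19 + 129 \cdot 38 = 19 + 4902 = 4921$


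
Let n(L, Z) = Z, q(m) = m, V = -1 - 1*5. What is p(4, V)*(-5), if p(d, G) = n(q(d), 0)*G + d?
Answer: -20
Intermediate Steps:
V = -6 (V = -1 - 5 = -6)
p(d, G) = d (p(d, G) = 0*G + d = 0 + d = d)
p(4, V)*(-5) = 4*(-5) = -20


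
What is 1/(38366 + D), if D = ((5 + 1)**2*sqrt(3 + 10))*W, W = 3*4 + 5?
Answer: 19183/733540442 - 153*sqrt(13)/366770221 ≈ 2.4647e-5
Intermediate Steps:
W = 17 (W = 12 + 5 = 17)
D = 612*sqrt(13) (D = ((5 + 1)**2*sqrt(3 + 10))*17 = (6**2*sqrt(13))*17 = (36*sqrt(13))*17 = 612*sqrt(13) ≈ 2206.6)
1/(38366 + D) = 1/(38366 + 612*sqrt(13))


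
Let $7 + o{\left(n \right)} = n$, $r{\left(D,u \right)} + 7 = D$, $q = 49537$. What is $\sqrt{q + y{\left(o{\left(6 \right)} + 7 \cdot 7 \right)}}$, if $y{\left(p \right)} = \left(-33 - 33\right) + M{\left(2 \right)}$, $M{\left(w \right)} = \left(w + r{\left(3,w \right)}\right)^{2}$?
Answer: $5 \sqrt{1979} \approx 222.43$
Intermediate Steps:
$r{\left(D,u \right)} = -7 + D$
$M{\left(w \right)} = \left(-4 + w\right)^{2}$ ($M{\left(w \right)} = \left(w + \left(-7 + 3\right)\right)^{2} = \left(w - 4\right)^{2} = \left(-4 + w\right)^{2}$)
$o{\left(n \right)} = -7 + n$
$y{\left(p \right)} = -62$ ($y{\left(p \right)} = \left(-33 - 33\right) + \left(-4 + 2\right)^{2} = -66 + \left(-2\right)^{2} = -66 + 4 = -62$)
$\sqrt{q + y{\left(o{\left(6 \right)} + 7 \cdot 7 \right)}} = \sqrt{49537 - 62} = \sqrt{49475} = 5 \sqrt{1979}$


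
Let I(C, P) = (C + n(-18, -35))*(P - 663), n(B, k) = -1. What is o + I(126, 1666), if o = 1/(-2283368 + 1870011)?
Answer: 51824633874/413357 ≈ 1.2538e+5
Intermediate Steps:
I(C, P) = (-1 + C)*(-663 + P) (I(C, P) = (C - 1)*(P - 663) = (-1 + C)*(-663 + P))
o = -1/413357 (o = 1/(-413357) = -1/413357 ≈ -2.4192e-6)
o + I(126, 1666) = -1/413357 + (663 - 1*1666 - 663*126 + 126*1666) = -1/413357 + (663 - 1666 - 83538 + 209916) = -1/413357 + 125375 = 51824633874/413357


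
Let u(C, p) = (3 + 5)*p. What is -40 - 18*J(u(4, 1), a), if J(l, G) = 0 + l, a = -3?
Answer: -184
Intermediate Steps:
u(C, p) = 8*p
J(l, G) = l
-40 - 18*J(u(4, 1), a) = -40 - 144 = -184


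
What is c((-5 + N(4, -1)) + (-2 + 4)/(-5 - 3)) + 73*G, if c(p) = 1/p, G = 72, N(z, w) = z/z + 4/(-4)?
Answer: 110372/21 ≈ 5255.8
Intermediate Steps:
N(z, w) = 0 (N(z, w) = 1 + 4*(-1/4) = 1 - 1 = 0)
c((-5 + N(4, -1)) + (-2 + 4)/(-5 - 3)) + 73*G = 1/((-5 + 0) + (-2 + 4)/(-5 - 3)) + 73*72 = 1/(-5 + 2/(-8)) + 5256 = 1/(-5 + 2*(-1/8)) + 5256 = 1/(-5 - 1/4) + 5256 = 1/(-21/4) + 5256 = -4/21 + 5256 = 110372/21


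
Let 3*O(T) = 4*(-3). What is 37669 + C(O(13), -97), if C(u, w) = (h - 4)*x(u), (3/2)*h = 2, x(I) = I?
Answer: 113039/3 ≈ 37680.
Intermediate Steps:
h = 4/3 (h = (2/3)*2 = 4/3 ≈ 1.3333)
O(T) = -4 (O(T) = (4*(-3))/3 = (1/3)*(-12) = -4)
C(u, w) = -8*u/3 (C(u, w) = (4/3 - 4)*u = -8*u/3)
37669 + C(O(13), -97) = 37669 - 8/3*(-4) = 37669 + 32/3 = 113039/3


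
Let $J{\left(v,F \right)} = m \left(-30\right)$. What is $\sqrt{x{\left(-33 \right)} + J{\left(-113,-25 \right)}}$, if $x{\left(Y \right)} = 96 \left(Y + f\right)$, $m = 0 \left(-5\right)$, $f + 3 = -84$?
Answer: $48 i \sqrt{5} \approx 107.33 i$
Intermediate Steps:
$f = -87$ ($f = -3 - 84 = -87$)
$m = 0$
$J{\left(v,F \right)} = 0$ ($J{\left(v,F \right)} = 0 \left(-30\right) = 0$)
$x{\left(Y \right)} = -8352 + 96 Y$ ($x{\left(Y \right)} = 96 \left(Y - 87\right) = 96 \left(-87 + Y\right) = -8352 + 96 Y$)
$\sqrt{x{\left(-33 \right)} + J{\left(-113,-25 \right)}} = \sqrt{\left(-8352 + 96 \left(-33\right)\right) + 0} = \sqrt{\left(-8352 - 3168\right) + 0} = \sqrt{-11520 + 0} = \sqrt{-11520} = 48 i \sqrt{5}$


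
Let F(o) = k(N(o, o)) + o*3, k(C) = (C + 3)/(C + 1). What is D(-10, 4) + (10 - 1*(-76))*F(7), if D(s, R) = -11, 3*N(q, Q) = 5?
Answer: 3891/2 ≈ 1945.5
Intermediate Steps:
N(q, Q) = 5/3 (N(q, Q) = (1/3)*5 = 5/3)
k(C) = (3 + C)/(1 + C)
F(o) = 7/4 + 3*o (F(o) = (3 + 5/3)/(1 + 5/3) + o*3 = (14/3)/(8/3) + 3*o = (3/8)*(14/3) + 3*o = 7/4 + 3*o)
D(-10, 4) + (10 - 1*(-76))*F(7) = -11 + (10 - 1*(-76))*(7/4 + 3*7) = -11 + (10 + 76)*(7/4 + 21) = -11 + 86*(91/4) = -11 + 3913/2 = 3891/2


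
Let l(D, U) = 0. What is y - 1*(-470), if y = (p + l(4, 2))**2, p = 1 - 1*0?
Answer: 471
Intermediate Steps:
p = 1 (p = 1 + 0 = 1)
y = 1 (y = (1 + 0)**2 = 1**2 = 1)
y - 1*(-470) = 1 - 1*(-470) = 1 + 470 = 471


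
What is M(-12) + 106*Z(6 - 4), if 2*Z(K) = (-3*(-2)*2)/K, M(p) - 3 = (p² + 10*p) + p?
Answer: 333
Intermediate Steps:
M(p) = 3 + p² + 11*p (M(p) = 3 + ((p² + 10*p) + p) = 3 + (p² + 11*p) = 3 + p² + 11*p)
Z(K) = 6/K (Z(K) = ((-3*(-2)*2)/K)/2 = ((6*2)/K)/2 = (12/K)/2 = 6/K)
M(-12) + 106*Z(6 - 4) = (3 + (-12)² + 11*(-12)) + 106*(6/(6 - 4)) = (3 + 144 - 132) + 106*(6/2) = 15 + 106*(6*(½)) = 15 + 106*3 = 15 + 318 = 333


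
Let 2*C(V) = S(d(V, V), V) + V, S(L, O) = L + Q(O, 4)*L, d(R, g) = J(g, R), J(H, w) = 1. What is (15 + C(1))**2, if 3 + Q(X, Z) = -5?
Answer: 144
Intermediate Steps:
Q(X, Z) = -8 (Q(X, Z) = -3 - 5 = -8)
d(R, g) = 1
S(L, O) = -7*L (S(L, O) = L - 8*L = -7*L)
C(V) = -7/2 + V/2 (C(V) = (-7*1 + V)/2 = (-7 + V)/2 = -7/2 + V/2)
(15 + C(1))**2 = (15 + (-7/2 + (1/2)*1))**2 = (15 + (-7/2 + 1/2))**2 = (15 - 3)**2 = 12**2 = 144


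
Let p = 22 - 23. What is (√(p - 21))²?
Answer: -22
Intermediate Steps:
p = -1
(√(p - 21))² = (√(-1 - 21))² = (√(-22))² = (I*√22)² = -22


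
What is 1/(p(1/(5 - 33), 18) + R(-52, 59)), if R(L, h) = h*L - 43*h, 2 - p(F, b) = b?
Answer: -1/5621 ≈ -0.00017790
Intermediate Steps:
p(F, b) = 2 - b
R(L, h) = -43*h + L*h (R(L, h) = L*h - 43*h = -43*h + L*h)
1/(p(1/(5 - 33), 18) + R(-52, 59)) = 1/((2 - 1*18) + 59*(-43 - 52)) = 1/((2 - 18) + 59*(-95)) = 1/(-16 - 5605) = 1/(-5621) = -1/5621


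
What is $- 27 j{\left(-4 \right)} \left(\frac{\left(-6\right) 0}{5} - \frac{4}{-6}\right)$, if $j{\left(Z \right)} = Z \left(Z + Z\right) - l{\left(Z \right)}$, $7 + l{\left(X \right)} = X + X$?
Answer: $-846$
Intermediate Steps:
$l{\left(X \right)} = -7 + 2 X$ ($l{\left(X \right)} = -7 + \left(X + X\right) = -7 + 2 X$)
$j{\left(Z \right)} = 7 - 2 Z + 2 Z^{2}$ ($j{\left(Z \right)} = Z \left(Z + Z\right) - \left(-7 + 2 Z\right) = Z 2 Z - \left(-7 + 2 Z\right) = 2 Z^{2} - \left(-7 + 2 Z\right) = 7 - 2 Z + 2 Z^{2}$)
$- 27 j{\left(-4 \right)} \left(\frac{\left(-6\right) 0}{5} - \frac{4}{-6}\right) = - 27 \left(7 - -8 + 2 \left(-4\right)^{2}\right) \left(\frac{\left(-6\right) 0}{5} - \frac{4}{-6}\right) = - 27 \left(7 + 8 + 2 \cdot 16\right) \left(0 \cdot \frac{1}{5} - - \frac{2}{3}\right) = - 27 \left(7 + 8 + 32\right) \left(0 + \frac{2}{3}\right) = \left(-27\right) 47 \cdot \frac{2}{3} = \left(-1269\right) \frac{2}{3} = -846$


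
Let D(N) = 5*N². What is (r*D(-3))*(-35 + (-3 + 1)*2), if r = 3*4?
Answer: -21060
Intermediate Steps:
r = 12
(r*D(-3))*(-35 + (-3 + 1)*2) = (12*(5*(-3)²))*(-35 + (-3 + 1)*2) = (12*(5*9))*(-35 - 2*2) = (12*45)*(-35 - 4) = 540*(-39) = -21060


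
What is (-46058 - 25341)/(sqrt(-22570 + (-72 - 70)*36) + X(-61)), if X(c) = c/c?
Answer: 71399*I/(sqrt(27682) - I) ≈ -2.5792 + 429.12*I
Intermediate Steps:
X(c) = 1
(-46058 - 25341)/(sqrt(-22570 + (-72 - 70)*36) + X(-61)) = (-46058 - 25341)/(sqrt(-22570 + (-72 - 70)*36) + 1) = -71399/(sqrt(-22570 - 142*36) + 1) = -71399/(sqrt(-22570 - 5112) + 1) = -71399/(sqrt(-27682) + 1) = -71399/(I*sqrt(27682) + 1) = -71399/(1 + I*sqrt(27682))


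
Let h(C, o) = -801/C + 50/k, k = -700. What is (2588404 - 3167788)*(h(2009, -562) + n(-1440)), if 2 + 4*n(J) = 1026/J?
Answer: 53462151639/80360 ≈ 6.6528e+5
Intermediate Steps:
n(J) = -½ + 513/(2*J) (n(J) = -½ + (1026/J)/4 = -½ + 513/(2*J))
h(C, o) = -1/14 - 801/C (h(C, o) = -801/C + 50/(-700) = -801/C + 50*(-1/700) = -801/C - 1/14 = -1/14 - 801/C)
(2588404 - 3167788)*(h(2009, -562) + n(-1440)) = (2588404 - 3167788)*((1/14)*(-11214 - 1*2009)/2009 + (½)*(513 - 1*(-1440))/(-1440)) = -579384*((1/14)*(1/2009)*(-11214 - 2009) + (½)*(-1/1440)*(513 + 1440)) = -579384*((1/14)*(1/2009)*(-13223) + (½)*(-1/1440)*1953) = -579384*(-1889/4018 - 217/320) = -579384*(-738193/642880) = 53462151639/80360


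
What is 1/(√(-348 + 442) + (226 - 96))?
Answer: 65/8403 - √94/16806 ≈ 0.0071584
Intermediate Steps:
1/(√(-348 + 442) + (226 - 96)) = 1/(√94 + 130) = 1/(130 + √94)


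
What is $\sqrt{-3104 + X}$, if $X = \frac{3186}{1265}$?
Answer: $\frac{i \sqrt{4963068110}}{1265} \approx 55.691 i$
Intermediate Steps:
$X = \frac{3186}{1265}$ ($X = 3186 \cdot \frac{1}{1265} = \frac{3186}{1265} \approx 2.5186$)
$\sqrt{-3104 + X} = \sqrt{-3104 + \frac{3186}{1265}} = \sqrt{- \frac{3923374}{1265}} = \frac{i \sqrt{4963068110}}{1265}$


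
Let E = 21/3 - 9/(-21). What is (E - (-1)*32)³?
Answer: 21024576/343 ≈ 61296.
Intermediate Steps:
E = 52/7 (E = 21*(⅓) - 9*(-1/21) = 7 + 3/7 = 52/7 ≈ 7.4286)
(E - (-1)*32)³ = (52/7 - (-1)*32)³ = (52/7 - 1*(-32))³ = (52/7 + 32)³ = (276/7)³ = 21024576/343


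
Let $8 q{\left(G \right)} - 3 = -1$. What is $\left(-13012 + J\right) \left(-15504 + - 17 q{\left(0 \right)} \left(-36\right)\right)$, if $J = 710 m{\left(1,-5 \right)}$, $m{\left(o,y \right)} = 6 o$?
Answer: $134351952$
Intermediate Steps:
$q{\left(G \right)} = \frac{1}{4}$ ($q{\left(G \right)} = \frac{3}{8} + \frac{1}{8} \left(-1\right) = \frac{3}{8} - \frac{1}{8} = \frac{1}{4}$)
$J = 4260$ ($J = 710 \cdot 6 \cdot 1 = 710 \cdot 6 = 4260$)
$\left(-13012 + J\right) \left(-15504 + - 17 q{\left(0 \right)} \left(-36\right)\right) = \left(-13012 + 4260\right) \left(-15504 + \left(-17\right) \frac{1}{4} \left(-36\right)\right) = - 8752 \left(-15504 - -153\right) = - 8752 \left(-15504 + 153\right) = \left(-8752\right) \left(-15351\right) = 134351952$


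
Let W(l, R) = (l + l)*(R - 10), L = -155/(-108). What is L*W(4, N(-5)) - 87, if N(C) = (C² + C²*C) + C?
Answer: -37999/27 ≈ -1407.4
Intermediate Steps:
L = 155/108 (L = -155*(-1/108) = 155/108 ≈ 1.4352)
N(C) = C + C² + C³ (N(C) = (C² + C³) + C = C + C² + C³)
W(l, R) = 2*l*(-10 + R) (W(l, R) = (2*l)*(-10 + R) = 2*l*(-10 + R))
L*W(4, N(-5)) - 87 = 155*(2*4*(-10 - 5*(1 - 5 + (-5)²)))/108 - 87 = 155*(2*4*(-10 - 5*(1 - 5 + 25)))/108 - 87 = 155*(2*4*(-10 - 5*21))/108 - 87 = 155*(2*4*(-10 - 105))/108 - 87 = 155*(2*4*(-115))/108 - 87 = (155/108)*(-920) - 87 = -35650/27 - 87 = -37999/27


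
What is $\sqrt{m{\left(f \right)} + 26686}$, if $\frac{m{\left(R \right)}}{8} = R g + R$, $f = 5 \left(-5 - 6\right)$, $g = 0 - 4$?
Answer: $\sqrt{28006} \approx 167.35$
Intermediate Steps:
$g = -4$
$f = -55$ ($f = 5 \left(-11\right) = -55$)
$m{\left(R \right)} = - 24 R$ ($m{\left(R \right)} = 8 \left(R \left(-4\right) + R\right) = 8 \left(- 4 R + R\right) = 8 \left(- 3 R\right) = - 24 R$)
$\sqrt{m{\left(f \right)} + 26686} = \sqrt{\left(-24\right) \left(-55\right) + 26686} = \sqrt{1320 + 26686} = \sqrt{28006}$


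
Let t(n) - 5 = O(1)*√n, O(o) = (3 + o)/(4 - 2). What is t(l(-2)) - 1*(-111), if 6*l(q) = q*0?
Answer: 116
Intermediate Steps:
O(o) = 3/2 + o/2 (O(o) = (3 + o)/2 = (3 + o)*(½) = 3/2 + o/2)
l(q) = 0 (l(q) = (q*0)/6 = (⅙)*0 = 0)
t(n) = 5 + 2*√n (t(n) = 5 + (3/2 + (½)*1)*√n = 5 + (3/2 + ½)*√n = 5 + 2*√n)
t(l(-2)) - 1*(-111) = (5 + 2*√0) - 1*(-111) = (5 + 2*0) + 111 = (5 + 0) + 111 = 5 + 111 = 116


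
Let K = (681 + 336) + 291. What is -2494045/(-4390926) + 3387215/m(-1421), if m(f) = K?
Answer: 2479378770325/957221868 ≈ 2590.2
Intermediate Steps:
K = 1308 (K = 1017 + 291 = 1308)
m(f) = 1308
-2494045/(-4390926) + 3387215/m(-1421) = -2494045/(-4390926) + 3387215/1308 = -2494045*(-1/4390926) + 3387215*(1/1308) = 2494045/4390926 + 3387215/1308 = 2479378770325/957221868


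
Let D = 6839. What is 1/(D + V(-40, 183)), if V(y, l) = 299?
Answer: 1/7138 ≈ 0.00014010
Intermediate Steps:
1/(D + V(-40, 183)) = 1/(6839 + 299) = 1/7138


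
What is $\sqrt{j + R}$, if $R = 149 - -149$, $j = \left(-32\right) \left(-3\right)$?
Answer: $\sqrt{394} \approx 19.849$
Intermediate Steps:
$j = 96$
$R = 298$ ($R = 149 + 149 = 298$)
$\sqrt{j + R} = \sqrt{96 + 298} = \sqrt{394}$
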